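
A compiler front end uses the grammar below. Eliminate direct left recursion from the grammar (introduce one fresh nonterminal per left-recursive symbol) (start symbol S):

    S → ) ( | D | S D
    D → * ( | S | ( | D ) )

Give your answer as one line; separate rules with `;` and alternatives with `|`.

S, D are directly left-recursive.
For S: α = {D}, β = {) (, D}. Rewrite as S → β S' and S' → α S' | ε.
For D: α = {) )}, β = {* (, S, (}. Rewrite as D → β D' and D' → α D' | ε.

S → ) ( S' | D S'; D → * ( D' | S D' | ( D'; S' → D S' | ε; D' → ) ) D' | ε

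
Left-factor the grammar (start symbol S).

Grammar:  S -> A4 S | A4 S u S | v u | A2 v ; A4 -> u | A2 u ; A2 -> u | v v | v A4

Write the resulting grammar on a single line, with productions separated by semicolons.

S has alternatives sharing prefix 'A4 S': factor to S → A4 S S' with S' → ε | u S.
A2 has alternatives sharing prefix 'v': factor to A2 → v A2' with A2' → v | A4.

S -> v u | A2 v | A4 S S'; A4 -> u | A2 u; A2 -> u | v A2'; S' -> ε | u S; A2' -> v | A4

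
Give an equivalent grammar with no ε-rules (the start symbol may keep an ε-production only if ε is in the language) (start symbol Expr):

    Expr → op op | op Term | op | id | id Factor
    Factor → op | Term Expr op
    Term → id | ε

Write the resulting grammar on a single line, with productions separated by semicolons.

Expr → op op | op Term | op | id | id Factor; Factor → op | Term Expr op | Expr op; Term → id

Nullable nonterminals: {Term}.
ε ∉ L(G), so no ε-production is kept.
Add the nullable-subset variants: Expr → op Term gives op Term | op. Factor → Term Expr op gives Term Expr op | Expr op.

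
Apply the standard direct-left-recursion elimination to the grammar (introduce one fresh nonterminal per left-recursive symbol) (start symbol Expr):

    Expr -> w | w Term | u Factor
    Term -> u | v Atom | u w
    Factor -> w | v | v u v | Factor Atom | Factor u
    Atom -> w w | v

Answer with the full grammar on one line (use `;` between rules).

Left recursion appears on Factor.
For Factor: α = {Atom, u}, β = {w, v, v u v}. Rewrite as Factor → β Factor1 and Factor1 → α Factor1 | ε.

Expr -> w | w Term | u Factor; Term -> u | v Atom | u w; Factor -> w Factor1 | v Factor1 | v u v Factor1; Atom -> w w | v; Factor1 -> Atom Factor1 | u Factor1 | eps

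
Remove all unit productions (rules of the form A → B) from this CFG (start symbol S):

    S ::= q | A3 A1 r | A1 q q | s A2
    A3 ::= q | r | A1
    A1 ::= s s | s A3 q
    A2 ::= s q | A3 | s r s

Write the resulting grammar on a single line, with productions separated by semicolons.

S ::= q | A3 A1 r | A1 q q | s A2; A3 ::= s s | s A3 q | q | r; A1 ::= s s | s A3 q; A2 ::= s q | s r s | s s | s A3 q | q | r

Unit pairs: A2 ⇒* {A1, A3}; A3 ⇒* {A1}.
Replace each nonterminal's rules with the union of the non-unit rules of every nonterminal it unit-derives.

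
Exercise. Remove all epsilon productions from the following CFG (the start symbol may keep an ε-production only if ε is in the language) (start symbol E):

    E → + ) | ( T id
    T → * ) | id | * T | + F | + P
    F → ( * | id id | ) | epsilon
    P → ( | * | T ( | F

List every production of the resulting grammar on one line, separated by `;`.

E → + ) | ( T id; T → * ) | id | * T | + F | + | + P; F → ( * | id id | ); P → ( | * | T ( | F

The nullable symbols are {F, P}.
ε ∉ L(G), so no ε-production is kept.
Add the nullable-subset variants: T → + F gives + F | +.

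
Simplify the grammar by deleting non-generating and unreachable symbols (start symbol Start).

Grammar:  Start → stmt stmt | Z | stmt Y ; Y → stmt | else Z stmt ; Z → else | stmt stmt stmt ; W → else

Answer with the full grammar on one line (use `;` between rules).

Generating nonterminals: {Start, W, Y, Z}.
Reachable from Start after that: {Start, Y, Z}.
Removed useless symbols: {W} and every production mentioning them.

Start → stmt stmt | Z | stmt Y; Y → stmt | else Z stmt; Z → else | stmt stmt stmt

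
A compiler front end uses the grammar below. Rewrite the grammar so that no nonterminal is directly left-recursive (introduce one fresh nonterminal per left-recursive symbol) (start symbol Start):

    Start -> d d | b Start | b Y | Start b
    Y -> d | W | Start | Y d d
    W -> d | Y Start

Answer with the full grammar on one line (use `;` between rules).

Start -> d d Start1 | b Start Start1 | b Y Start1; Y -> d Y1 | W Y1 | Start Y1; W -> d | Y Start; Start1 -> b Start1 | ε; Y1 -> d d Y1 | ε

Directly left-recursive nonterminals: Start, Y.
For Start: α = {b}, β = {d d, b Start, b Y}. Rewrite as Start → β Start1 and Start1 → α Start1 | ε.
For Y: α = {d d}, β = {d, W, Start}. Rewrite as Y → β Y1 and Y1 → α Y1 | ε.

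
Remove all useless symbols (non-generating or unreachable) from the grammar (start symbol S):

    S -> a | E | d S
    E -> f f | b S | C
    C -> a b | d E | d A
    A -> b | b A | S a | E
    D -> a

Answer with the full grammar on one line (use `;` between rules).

Generating nonterminals: {A, C, D, E, S}.
Reachable from S after that: {A, C, E, S}.
Removed useless symbols: {D} and every production mentioning them.

S -> a | E | d S; E -> f f | b S | C; C -> a b | d E | d A; A -> b | b A | S a | E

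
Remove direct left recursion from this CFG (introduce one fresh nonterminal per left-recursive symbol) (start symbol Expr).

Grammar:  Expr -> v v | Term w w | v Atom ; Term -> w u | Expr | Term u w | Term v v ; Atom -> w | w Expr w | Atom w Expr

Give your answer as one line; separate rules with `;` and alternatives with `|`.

Directly left-recursive nonterminals: Term, Atom.
For Term: α = {u w, v v}, β = {w u, Expr}. Rewrite as Term → β Term1 and Term1 → α Term1 | ε.
For Atom: α = {w Expr}, β = {w, w Expr w}. Rewrite as Atom → β Atom1 and Atom1 → α Atom1 | ε.

Expr -> v v | Term w w | v Atom; Term -> w u Term1 | Expr Term1; Atom -> w Atom1 | w Expr w Atom1; Term1 -> u w Term1 | v v Term1 | ε; Atom1 -> w Expr Atom1 | ε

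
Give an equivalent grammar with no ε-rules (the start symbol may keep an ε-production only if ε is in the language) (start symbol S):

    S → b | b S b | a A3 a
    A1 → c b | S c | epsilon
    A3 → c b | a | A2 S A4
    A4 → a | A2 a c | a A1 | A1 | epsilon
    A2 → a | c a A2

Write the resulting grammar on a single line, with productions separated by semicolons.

S → b | b S b | a A3 a; A1 → c b | S c; A3 → c b | a | A2 S A4 | A2 S; A4 → a | A2 a c | a A1 | A1; A2 → a | c a A2

The nullable symbols are {A1, A4}.
ε ∉ L(G), so no ε-production is kept.
Expand every rule over subsets of its nullable positions: A3 → A2 S A4 gives A2 S A4 | A2 S.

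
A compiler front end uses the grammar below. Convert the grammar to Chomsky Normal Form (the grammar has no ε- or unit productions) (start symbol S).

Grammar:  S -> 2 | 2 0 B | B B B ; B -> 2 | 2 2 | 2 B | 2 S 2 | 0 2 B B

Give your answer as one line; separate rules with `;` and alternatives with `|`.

Introduce a nonterminal for each terminal appearing in a rule of length ≥ 2: X1 → 2, X2 → 0.
Binarize each right-hand side of length ≥ 3 by chaining fresh nonterminals (Y1, Y2, …): affected rules were S → X1 X2 B; S → B B B; B → X1 S X1; B → X2 X1 B B.

S -> 2 | X1 Y1 | B Y2; B -> 2 | X1 X1 | X1 B | X1 Y3 | X2 Y4; X1 -> 2; X2 -> 0; Y1 -> X2 B; Y2 -> B B; Y3 -> S X1; Y4 -> X1 Y5; Y5 -> B B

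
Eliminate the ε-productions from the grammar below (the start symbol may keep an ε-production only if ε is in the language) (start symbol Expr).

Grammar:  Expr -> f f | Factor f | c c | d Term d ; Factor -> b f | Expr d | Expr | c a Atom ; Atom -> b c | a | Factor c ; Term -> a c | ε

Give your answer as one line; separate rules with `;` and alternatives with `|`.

Nullable nonterminals: {Term}.
ε ∉ L(G), so no ε-production is kept.
For each production, add variants omitting each subset of nullable occurrences: Expr → d Term d gives d Term d | d d.

Expr -> f f | Factor f | c c | d Term d | d d; Factor -> b f | Expr d | Expr | c a Atom; Atom -> b c | a | Factor c; Term -> a c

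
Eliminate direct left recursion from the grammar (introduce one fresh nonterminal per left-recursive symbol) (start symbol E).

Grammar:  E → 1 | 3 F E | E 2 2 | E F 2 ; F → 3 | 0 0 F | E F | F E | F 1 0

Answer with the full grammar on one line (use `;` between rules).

E → 1 E' | 3 F E E'; F → 3 F' | 0 0 F F' | E F F'; E' → 2 2 E' | F 2 E' | ε; F' → E F' | 1 0 F' | ε

E, F are directly left-recursive.
For E: α = {2 2, F 2}, β = {1, 3 F E}. Rewrite as E → β E' and E' → α E' | ε.
For F: α = {E, 1 0}, β = {3, 0 0 F, E F}. Rewrite as F → β F' and F' → α F' | ε.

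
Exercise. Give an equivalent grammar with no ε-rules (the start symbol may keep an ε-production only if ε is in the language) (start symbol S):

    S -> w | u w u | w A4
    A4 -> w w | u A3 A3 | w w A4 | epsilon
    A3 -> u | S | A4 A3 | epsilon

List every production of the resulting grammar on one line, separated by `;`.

S -> w | u w u | w A4; A4 -> w w | u A3 A3 | u A3 | u | w w A4; A3 -> u | S | A4 A3 | A4

Nullable set = {A3, A4}.
ε ∉ L(G), so no ε-production is kept.
Expand every rule over subsets of its nullable positions: A4 → u A3 A3 gives u A3 A3 | u A3 | u. A3 → A4 A3 gives A4 A3 | A4.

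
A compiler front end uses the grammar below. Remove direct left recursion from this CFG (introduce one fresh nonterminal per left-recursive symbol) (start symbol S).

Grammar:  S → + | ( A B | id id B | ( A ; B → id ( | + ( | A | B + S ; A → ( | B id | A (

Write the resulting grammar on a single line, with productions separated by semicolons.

S → + | ( A B | id id B | ( A; B → id ( B' | + ( B' | A B'; A → ( A' | B id A'; B' → + S B' | ε; A' → ( A' | ε

Directly left-recursive nonterminals: B, A.
For B: α = {+ S}, β = {id (, + (, A}. Rewrite as B → β B' and B' → α B' | ε.
For A: α = {(}, β = {(, B id}. Rewrite as A → β A' and A' → α A' | ε.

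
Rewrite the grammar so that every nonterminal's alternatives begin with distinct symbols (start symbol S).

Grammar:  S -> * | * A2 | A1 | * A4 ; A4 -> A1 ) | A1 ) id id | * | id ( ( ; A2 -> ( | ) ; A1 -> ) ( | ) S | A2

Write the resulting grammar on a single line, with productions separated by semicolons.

S has alternatives sharing prefix '*': factor to S → * S' with S' → ε | A2 | A4.
A4 has alternatives sharing prefix 'A1 )': factor to A4 → A1 ) A4' with A4' → ε | id id.
A1 has alternatives sharing prefix ')': factor to A1 → ) A1' with A1' → ( | S.

S -> A1 | * S'; A4 -> * | id ( ( | A1 ) A4'; A2 -> ( | ); A1 -> A2 | ) A1'; S' -> ε | A2 | A4; A4' -> ε | id id; A1' -> ( | S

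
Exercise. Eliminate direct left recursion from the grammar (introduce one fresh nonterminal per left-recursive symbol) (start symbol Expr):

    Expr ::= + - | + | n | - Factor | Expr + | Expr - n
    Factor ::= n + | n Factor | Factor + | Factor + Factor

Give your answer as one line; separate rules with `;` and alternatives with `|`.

Expr ::= + - Expr1 | + Expr1 | n Expr1 | - Factor Expr1; Factor ::= n + Factor1 | n Factor Factor1; Expr1 ::= + Expr1 | - n Expr1 | ε; Factor1 ::= + Factor1 | + Factor Factor1 | ε

Expr, Factor are directly left-recursive.
For Expr: α = {+, - n}, β = {+ -, +, n, - Factor}. Rewrite as Expr → β Expr1 and Expr1 → α Expr1 | ε.
For Factor: α = {+, + Factor}, β = {n +, n Factor}. Rewrite as Factor → β Factor1 and Factor1 → α Factor1 | ε.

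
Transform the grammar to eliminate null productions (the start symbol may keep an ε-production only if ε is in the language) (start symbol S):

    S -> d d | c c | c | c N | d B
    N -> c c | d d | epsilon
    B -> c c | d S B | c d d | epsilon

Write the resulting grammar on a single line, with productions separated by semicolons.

S -> d d | c c | c | c N | d B | d; N -> c c | d d; B -> c c | d S B | d S | c d d

Nullable nonterminals: {B, N}.
ε ∉ L(G), so no ε-production is kept.
Add the nullable-subset variants: S → d B gives d B | d. B → d S B gives d S B | d S.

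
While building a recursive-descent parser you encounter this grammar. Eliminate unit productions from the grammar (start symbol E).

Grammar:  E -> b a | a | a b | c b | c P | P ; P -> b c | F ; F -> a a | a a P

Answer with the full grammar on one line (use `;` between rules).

E -> b a | a | a b | c b | c P | b c | a a | a a P; P -> a a | a a P | b c; F -> a a | a a P

Unit pairs: E ⇒* {F, P}; P ⇒* {F}.
For each unit pair (A, B), copy every non-unit production of B to A, then drop all unit productions.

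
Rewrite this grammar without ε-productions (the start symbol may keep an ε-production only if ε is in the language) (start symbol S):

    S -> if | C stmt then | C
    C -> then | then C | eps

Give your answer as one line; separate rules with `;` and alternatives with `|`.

Nullable nonterminals: {C, S}.
ε ∈ L(G) since S is nullable, so keep S → ε.
Expand every rule over subsets of its nullable positions: S → C stmt then gives C stmt then | stmt then.

S -> if | C stmt then | stmt then | C | ε; C -> then | then C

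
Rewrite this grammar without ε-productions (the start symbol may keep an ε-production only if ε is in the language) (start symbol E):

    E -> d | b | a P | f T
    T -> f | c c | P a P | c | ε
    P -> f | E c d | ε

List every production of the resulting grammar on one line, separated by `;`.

Nullable nonterminals: {P, T}.
ε ∉ L(G), so no ε-production is kept.
Expand every rule over subsets of its nullable positions: E → a P gives a P | a. E → f T gives f T | f. T → P a P gives P a P | P a | a P | a.

E -> d | b | a P | a | f T | f; T -> f | c c | P a P | P a | a P | a | c; P -> f | E c d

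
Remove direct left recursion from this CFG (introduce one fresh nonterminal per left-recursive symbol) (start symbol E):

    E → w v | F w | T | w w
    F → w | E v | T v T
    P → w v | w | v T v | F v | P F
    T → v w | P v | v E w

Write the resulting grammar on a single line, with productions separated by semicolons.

E → w v | F w | T | w w; F → w | E v | T v T; P → w v P' | w P' | v T v P' | F v P'; T → v w | P v | v E w; P' → F P' | ε

Directly left-recursive nonterminal: P.
For P: α = {F}, β = {w v, w, v T v, F v}. Rewrite as P → β P' and P' → α P' | ε.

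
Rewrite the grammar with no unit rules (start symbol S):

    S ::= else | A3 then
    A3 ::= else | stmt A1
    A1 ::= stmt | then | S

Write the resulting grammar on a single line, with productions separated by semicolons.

S ::= else | A3 then; A3 ::= else | stmt A1; A1 ::= stmt | then | else | A3 then

Unit pairs: A1 ⇒* {S}.
Replace each nonterminal's rules with the union of the non-unit rules of every nonterminal it unit-derives.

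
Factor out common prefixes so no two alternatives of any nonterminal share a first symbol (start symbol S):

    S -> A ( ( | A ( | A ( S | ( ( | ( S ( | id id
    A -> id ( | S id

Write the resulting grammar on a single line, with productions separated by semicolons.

S has alternatives sharing prefix 'A (': factor to S → A ( S' with S' → ( | ε | S.
S has alternatives sharing prefix '(': factor to S → ( S'' with S'' → ( | S (.

S -> id id | A ( S' | ( S''; A -> id ( | S id; S' -> ( | ε | S; S'' -> ( | S (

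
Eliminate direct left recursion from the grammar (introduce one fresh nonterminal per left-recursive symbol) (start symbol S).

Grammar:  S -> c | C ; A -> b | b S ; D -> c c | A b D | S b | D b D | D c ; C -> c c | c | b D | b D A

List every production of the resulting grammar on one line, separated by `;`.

S -> c | C; A -> b | b S; D -> c c D' | A b D D' | S b D'; C -> c c | c | b D | b D A; D' -> b D D' | c D' | ε

D is directly left-recursive.
For D: α = {b D, c}, β = {c c, A b D, S b}. Rewrite as D → β D' and D' → α D' | ε.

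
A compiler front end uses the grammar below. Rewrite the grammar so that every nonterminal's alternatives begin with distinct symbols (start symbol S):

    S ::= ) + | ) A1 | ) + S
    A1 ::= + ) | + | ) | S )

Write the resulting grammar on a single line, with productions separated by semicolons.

S ::= ) S'; A1 ::= ) | S ) | + A1'; S' ::= A1 | + S''; A1' ::= ) | epsilon; S'' ::= epsilon | S

S has alternatives sharing prefix ')': factor to S → ) S' with S' → + | A1 | + S.
A1 has alternatives sharing prefix '+': factor to A1 → + A1' with A1' → ) | ε.
S' has alternatives sharing prefix '+': factor to S' → + S'' with S'' → ε | S.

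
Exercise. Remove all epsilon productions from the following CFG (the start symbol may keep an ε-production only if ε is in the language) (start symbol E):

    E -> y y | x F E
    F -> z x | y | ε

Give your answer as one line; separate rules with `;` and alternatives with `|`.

The nullable symbols are {F}.
ε ∉ L(G), so no ε-production is kept.
Expand every rule over subsets of its nullable positions: E → x F E gives x F E | x E.

E -> y y | x F E | x E; F -> z x | y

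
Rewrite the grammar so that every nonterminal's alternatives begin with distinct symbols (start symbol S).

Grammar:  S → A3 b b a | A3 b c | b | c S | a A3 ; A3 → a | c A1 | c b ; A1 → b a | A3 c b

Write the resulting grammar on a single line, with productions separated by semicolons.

S → b | c S | a A3 | A3 b S'; A3 → a | c A3'; A1 → b a | A3 c b; S' → b a | c; A3' → A1 | b

S has alternatives sharing prefix 'A3 b': factor to S → A3 b S' with S' → b a | c.
A3 has alternatives sharing prefix 'c': factor to A3 → c A3' with A3' → A1 | b.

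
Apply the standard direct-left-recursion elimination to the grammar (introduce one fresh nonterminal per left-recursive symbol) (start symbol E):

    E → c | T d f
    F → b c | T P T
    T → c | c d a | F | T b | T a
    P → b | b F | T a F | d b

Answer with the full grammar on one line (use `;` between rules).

Left recursion appears on T.
For T: α = {b, a}, β = {c, c d a, F}. Rewrite as T → β T' and T' → α T' | ε.

E → c | T d f; F → b c | T P T; T → c T' | c d a T' | F T'; P → b | b F | T a F | d b; T' → b T' | a T' | ε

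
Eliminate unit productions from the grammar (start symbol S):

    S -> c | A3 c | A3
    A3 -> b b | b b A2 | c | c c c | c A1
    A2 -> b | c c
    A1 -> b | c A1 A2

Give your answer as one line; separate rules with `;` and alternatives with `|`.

S -> c | A3 c | b b | b b A2 | c c c | c A1; A3 -> b b | b b A2 | c | c c c | c A1; A2 -> b | c c; A1 -> b | c A1 A2

Unit pairs: S ⇒* {A3}.
For each unit pair (A, B), copy every non-unit production of B to A, then drop all unit productions.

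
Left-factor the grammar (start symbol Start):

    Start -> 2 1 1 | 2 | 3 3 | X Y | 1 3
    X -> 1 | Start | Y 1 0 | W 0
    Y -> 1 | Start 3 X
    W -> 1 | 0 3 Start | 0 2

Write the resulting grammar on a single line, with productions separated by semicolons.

Start has alternatives sharing prefix '2': factor to Start → 2 Start1 with Start1 → 1 1 | ε.
W has alternatives sharing prefix '0': factor to W → 0 W1 with W1 → 3 Start | 2.

Start -> 3 3 | X Y | 1 3 | 2 Start1; X -> 1 | Start | Y 1 0 | W 0; Y -> 1 | Start 3 X; W -> 1 | 0 W1; Start1 -> 1 1 | ε; W1 -> 3 Start | 2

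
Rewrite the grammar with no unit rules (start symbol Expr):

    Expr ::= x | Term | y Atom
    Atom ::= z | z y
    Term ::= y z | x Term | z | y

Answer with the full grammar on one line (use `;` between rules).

Unit pairs: Expr ⇒* {Term}.
For every A with A ⇒* B via unit rules, add B's non-unit alternatives to A; then delete every rule of the form X → Y.

Expr ::= y z | x Term | z | y | x | y Atom; Atom ::= z | z y; Term ::= y z | x Term | z | y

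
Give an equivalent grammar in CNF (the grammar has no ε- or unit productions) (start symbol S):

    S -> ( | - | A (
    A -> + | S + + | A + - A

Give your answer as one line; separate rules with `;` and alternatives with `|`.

Introduce a nonterminal for each terminal appearing in a rule of length ≥ 2: X1 → (, X2 → +, X3 → -.
Binarize each right-hand side of length ≥ 3 by chaining fresh nonterminals (Y1, Y2, …): affected rules were A → S X2 X2; A → A X2 X3 A.

S -> ( | - | A X1; A -> + | S Y1 | A Y2; X1 -> (; X2 -> +; X3 -> -; Y1 -> X2 X2; Y2 -> X2 Y3; Y3 -> X3 A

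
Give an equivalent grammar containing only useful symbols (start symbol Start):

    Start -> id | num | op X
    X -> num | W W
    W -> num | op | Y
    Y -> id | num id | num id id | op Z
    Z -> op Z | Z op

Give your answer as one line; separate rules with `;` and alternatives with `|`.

Generating nonterminals: {Start, W, X, Y}.
Reachable from Start after that: {Start, W, X, Y}.
Removed useless symbols: {Z} and every production mentioning them.

Start -> id | num | op X; X -> num | W W; W -> num | op | Y; Y -> id | num id | num id id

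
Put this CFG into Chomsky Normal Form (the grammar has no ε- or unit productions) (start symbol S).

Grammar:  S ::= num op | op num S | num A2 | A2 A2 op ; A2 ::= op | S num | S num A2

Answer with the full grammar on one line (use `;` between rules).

S ::= X1 X2 | X2 Y1 | X1 A2 | A2 Y2; A2 ::= op | S X1 | S Y3; X1 ::= num; X2 ::= op; Y1 ::= X1 S; Y2 ::= A2 X2; Y3 ::= X1 A2

Introduce a nonterminal for each terminal appearing in a rule of length ≥ 2: X1 → num, X2 → op.
Binarize each right-hand side of length ≥ 3 by chaining fresh nonterminals (Y1, Y2, …): affected rules were S → X2 X1 S; S → A2 A2 X2; A2 → S X1 A2.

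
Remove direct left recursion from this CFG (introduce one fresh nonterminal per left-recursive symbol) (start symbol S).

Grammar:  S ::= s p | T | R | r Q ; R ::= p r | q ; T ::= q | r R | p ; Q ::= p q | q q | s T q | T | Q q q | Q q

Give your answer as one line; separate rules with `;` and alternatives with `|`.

S ::= s p | T | R | r Q; R ::= p r | q; T ::= q | r R | p; Q ::= p q Q' | q q Q' | s T q Q' | T Q'; Q' ::= q q Q' | q Q' | ε

Q is directly left-recursive.
For Q: α = {q q, q}, β = {p q, q q, s T q, T}. Rewrite as Q → β Q' and Q' → α Q' | ε.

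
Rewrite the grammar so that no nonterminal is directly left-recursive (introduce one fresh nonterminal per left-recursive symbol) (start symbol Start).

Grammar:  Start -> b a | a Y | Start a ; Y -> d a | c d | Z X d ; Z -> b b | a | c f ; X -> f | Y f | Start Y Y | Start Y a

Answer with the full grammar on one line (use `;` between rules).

Start is directly left-recursive.
For Start: α = {a}, β = {b a, a Y}. Rewrite as Start → β Start1 and Start1 → α Start1 | ε.

Start -> b a Start1 | a Y Start1; Y -> d a | c d | Z X d; Z -> b b | a | c f; X -> f | Y f | Start Y Y | Start Y a; Start1 -> a Start1 | ε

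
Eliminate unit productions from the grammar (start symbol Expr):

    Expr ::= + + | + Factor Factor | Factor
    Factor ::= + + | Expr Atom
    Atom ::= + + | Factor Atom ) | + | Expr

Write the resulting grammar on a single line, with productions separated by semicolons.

Expr ::= + + | Expr Atom | + Factor Factor; Factor ::= + + | Expr Atom; Atom ::= + + | Factor Atom ) | + | Expr Atom | + Factor Factor

Unit pairs: Atom ⇒* {Expr, Factor}; Expr ⇒* {Factor}.
For each unit pair (A, B), copy every non-unit production of B to A, then drop all unit productions.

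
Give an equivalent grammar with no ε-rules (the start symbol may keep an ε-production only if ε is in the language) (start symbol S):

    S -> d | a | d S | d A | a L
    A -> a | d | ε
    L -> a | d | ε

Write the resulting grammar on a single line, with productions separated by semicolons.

The nullable symbols are {A, L}.
ε ∉ L(G), so no ε-production is kept.

S -> d | a | d S | d A | a L; A -> a | d; L -> a | d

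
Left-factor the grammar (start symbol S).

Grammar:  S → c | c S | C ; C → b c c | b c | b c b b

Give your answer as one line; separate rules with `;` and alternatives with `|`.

S → C | c S'; C → b c C'; S' → ε | S; C' → c | ε | b b

S has alternatives sharing prefix 'c': factor to S → c S' with S' → ε | S.
C has alternatives sharing prefix 'b c': factor to C → b c C' with C' → c | ε | b b.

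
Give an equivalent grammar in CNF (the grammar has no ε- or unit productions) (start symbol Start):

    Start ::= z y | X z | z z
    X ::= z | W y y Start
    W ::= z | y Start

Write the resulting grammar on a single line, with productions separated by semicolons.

Introduce a nonterminal for each terminal appearing in a rule of length ≥ 2: X1 → z, X2 → y.
Binarize each right-hand side of length ≥ 3 by chaining fresh nonterminals (Y1, Y2, …): affected rules were X → W X2 X2 Start.

Start ::= X1 X2 | X X1 | X1 X1; X ::= z | W Y1; W ::= z | X2 Start; X1 ::= z; X2 ::= y; Y1 ::= X2 Y2; Y2 ::= X2 Start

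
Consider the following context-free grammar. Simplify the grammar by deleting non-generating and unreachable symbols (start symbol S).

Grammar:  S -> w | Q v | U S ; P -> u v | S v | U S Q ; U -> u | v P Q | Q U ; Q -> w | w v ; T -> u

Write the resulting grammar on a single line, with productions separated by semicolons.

S -> w | Q v | U S; P -> u v | S v | U S Q; U -> u | v P Q | Q U; Q -> w | w v

Generating nonterminals: {P, Q, S, T, U}.
Reachable from S after that: {P, Q, S, U}.
Removed useless symbols: {T} and every production mentioning them.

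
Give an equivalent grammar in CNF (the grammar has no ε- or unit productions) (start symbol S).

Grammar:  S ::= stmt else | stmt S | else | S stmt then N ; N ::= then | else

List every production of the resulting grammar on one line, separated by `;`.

S ::= X1 X2 | X1 S | else | S Y1; N ::= then | else; X1 ::= stmt; X2 ::= else; X3 ::= then; Y1 ::= X1 Y2; Y2 ::= X3 N

Introduce a nonterminal for each terminal appearing in a rule of length ≥ 2: X1 → stmt, X2 → else, X3 → then.
Binarize each right-hand side of length ≥ 3 by chaining fresh nonterminals (Y1, Y2, …): affected rules were S → S X1 X3 N.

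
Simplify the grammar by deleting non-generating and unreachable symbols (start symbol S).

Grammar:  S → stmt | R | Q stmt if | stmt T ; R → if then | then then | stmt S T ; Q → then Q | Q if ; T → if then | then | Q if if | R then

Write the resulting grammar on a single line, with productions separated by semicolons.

S → stmt | R | stmt T; R → if then | then then | stmt S T; T → if then | then | R then

Generating nonterminals: {R, S, T}.
Reachable from S after that: {R, S, T}.
Removed useless symbols: {Q} and every production mentioning them.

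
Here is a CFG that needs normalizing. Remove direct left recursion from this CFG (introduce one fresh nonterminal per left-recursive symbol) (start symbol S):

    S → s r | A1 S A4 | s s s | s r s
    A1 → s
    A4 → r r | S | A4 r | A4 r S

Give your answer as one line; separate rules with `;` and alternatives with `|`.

Directly left-recursive nonterminal: A4.
For A4: α = {r, r S}, β = {r r, S}. Rewrite as A4 → β A4' and A4' → α A4' | ε.

S → s r | A1 S A4 | s s s | s r s; A1 → s; A4 → r r A4' | S A4'; A4' → r A4' | r S A4' | eps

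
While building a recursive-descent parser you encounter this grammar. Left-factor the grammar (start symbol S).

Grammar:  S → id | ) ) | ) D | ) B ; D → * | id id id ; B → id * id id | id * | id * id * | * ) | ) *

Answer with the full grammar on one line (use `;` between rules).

S → id | ) S'; D → * | id id id; B → * ) | ) * | id * B'; S' → ) | D | B; B' → epsilon | id B''; B'' → id | *

S has alternatives sharing prefix ')': factor to S → ) S' with S' → ) | D | B.
B has alternatives sharing prefix 'id *': factor to B → id * B' with B' → id id | ε | id *.
B' has alternatives sharing prefix 'id': factor to B' → id B'' with B'' → id | *.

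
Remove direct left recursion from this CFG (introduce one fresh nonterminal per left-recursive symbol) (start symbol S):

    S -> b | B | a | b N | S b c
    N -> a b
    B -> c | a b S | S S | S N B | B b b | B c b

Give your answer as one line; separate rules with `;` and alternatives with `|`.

S -> b S' | B S' | a S' | b N S'; N -> a b; B -> c B' | a b S B' | S S B' | S N B B'; S' -> b c S' | ε; B' -> b b B' | c b B' | ε

S, B are directly left-recursive.
For S: α = {b c}, β = {b, B, a, b N}. Rewrite as S → β S' and S' → α S' | ε.
For B: α = {b b, c b}, β = {c, a b S, S S, S N B}. Rewrite as B → β B' and B' → α B' | ε.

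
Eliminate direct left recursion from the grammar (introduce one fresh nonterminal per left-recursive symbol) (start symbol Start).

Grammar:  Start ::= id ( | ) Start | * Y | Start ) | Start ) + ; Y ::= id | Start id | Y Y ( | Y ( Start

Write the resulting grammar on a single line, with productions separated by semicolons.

Left recursion appears on Start, Y.
For Start: α = {), ) +}, β = {id (, ) Start, * Y}. Rewrite as Start → β Start1 and Start1 → α Start1 | ε.
For Y: α = {Y (, ( Start}, β = {id, Start id}. Rewrite as Y → β Y1 and Y1 → α Y1 | ε.

Start ::= id ( Start1 | ) Start Start1 | * Y Start1; Y ::= id Y1 | Start id Y1; Start1 ::= ) Start1 | ) + Start1 | epsilon; Y1 ::= Y ( Y1 | ( Start Y1 | epsilon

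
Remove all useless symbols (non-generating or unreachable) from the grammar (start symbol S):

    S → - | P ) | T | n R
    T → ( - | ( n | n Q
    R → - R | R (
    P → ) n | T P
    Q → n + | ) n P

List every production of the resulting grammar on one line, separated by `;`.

S → - | P ) | T; T → ( - | ( n | n Q; P → ) n | T P; Q → n + | ) n P

Generating nonterminals: {P, Q, S, T}.
Reachable from S after that: {P, Q, S, T}.
Removed useless symbols: {R} and every production mentioning them.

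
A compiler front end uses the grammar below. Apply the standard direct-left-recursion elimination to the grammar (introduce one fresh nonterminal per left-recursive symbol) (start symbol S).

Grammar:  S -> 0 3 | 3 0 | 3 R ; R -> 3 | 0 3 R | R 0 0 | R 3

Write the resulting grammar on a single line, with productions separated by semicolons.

Left recursion appears on R.
For R: α = {0 0, 3}, β = {3, 0 3 R}. Rewrite as R → β R' and R' → α R' | ε.

S -> 0 3 | 3 0 | 3 R; R -> 3 R' | 0 3 R R'; R' -> 0 0 R' | 3 R' | ε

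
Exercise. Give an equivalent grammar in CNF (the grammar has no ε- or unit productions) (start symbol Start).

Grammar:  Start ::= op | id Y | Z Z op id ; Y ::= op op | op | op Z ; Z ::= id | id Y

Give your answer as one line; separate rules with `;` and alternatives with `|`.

Start ::= op | X1 Y | Z Y1; Y ::= X2 X2 | op | X2 Z; Z ::= id | X1 Y; X1 ::= id; X2 ::= op; Y1 ::= Z Y2; Y2 ::= X2 X1

Introduce a nonterminal for each terminal appearing in a rule of length ≥ 2: X1 → id, X2 → op.
Binarize each right-hand side of length ≥ 3 by chaining fresh nonterminals (Y1, Y2, …): affected rules were Start → Z Z X2 X1.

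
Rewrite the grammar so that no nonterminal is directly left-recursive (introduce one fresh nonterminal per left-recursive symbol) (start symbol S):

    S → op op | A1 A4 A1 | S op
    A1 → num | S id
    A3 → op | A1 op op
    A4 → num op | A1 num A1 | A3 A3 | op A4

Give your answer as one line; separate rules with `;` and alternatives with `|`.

S is directly left-recursive.
For S: α = {op}, β = {op op, A1 A4 A1}. Rewrite as S → β S' and S' → α S' | ε.

S → op op S' | A1 A4 A1 S'; A1 → num | S id; A3 → op | A1 op op; A4 → num op | A1 num A1 | A3 A3 | op A4; S' → op S' | ε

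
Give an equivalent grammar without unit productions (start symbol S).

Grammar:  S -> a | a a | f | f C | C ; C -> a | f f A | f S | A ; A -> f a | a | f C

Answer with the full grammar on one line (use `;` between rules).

S -> a | f f A | f S | a a | f | f C | f a; C -> a | f f A | f S | f a | f C; A -> f a | a | f C

Unit pairs: C ⇒* {A}; S ⇒* {A, C}.
For every A with A ⇒* B via unit rules, add B's non-unit alternatives to A; then delete every rule of the form X → Y.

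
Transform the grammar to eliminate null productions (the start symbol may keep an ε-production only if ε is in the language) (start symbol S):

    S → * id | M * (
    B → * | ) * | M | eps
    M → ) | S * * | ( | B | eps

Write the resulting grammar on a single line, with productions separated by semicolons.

Nullable nonterminals: {B, M}.
ε ∉ L(G), so no ε-production is kept.
Add the nullable-subset variants: S → M * ( gives M * ( | * (.

S → * id | M * ( | * (; B → * | ) * | M; M → ) | S * * | ( | B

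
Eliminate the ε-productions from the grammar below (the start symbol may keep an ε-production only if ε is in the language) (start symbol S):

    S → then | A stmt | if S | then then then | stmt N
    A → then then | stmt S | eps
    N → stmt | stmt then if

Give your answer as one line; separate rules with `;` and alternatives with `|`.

S → then | A stmt | stmt | if S | then then then | stmt N; A → then then | stmt S; N → stmt | stmt then if

Nullable set = {A}.
ε ∉ L(G), so no ε-production is kept.
Expand every rule over subsets of its nullable positions: S → A stmt gives A stmt | stmt.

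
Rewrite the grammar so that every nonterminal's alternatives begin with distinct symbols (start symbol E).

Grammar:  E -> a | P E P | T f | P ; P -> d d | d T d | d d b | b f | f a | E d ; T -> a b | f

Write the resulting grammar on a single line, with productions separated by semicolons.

E has alternatives sharing prefix 'P': factor to E → P E' with E' → E P | ε.
P has alternatives sharing prefix 'd': factor to P → d P' with P' → d | T d | d b.
P' has alternatives sharing prefix 'd': factor to P' → d P'' with P'' → ε | b.

E -> a | T f | P E'; P -> b f | f a | E d | d P'; T -> a b | f; E' -> E P | ε; P' -> T d | d P''; P'' -> ε | b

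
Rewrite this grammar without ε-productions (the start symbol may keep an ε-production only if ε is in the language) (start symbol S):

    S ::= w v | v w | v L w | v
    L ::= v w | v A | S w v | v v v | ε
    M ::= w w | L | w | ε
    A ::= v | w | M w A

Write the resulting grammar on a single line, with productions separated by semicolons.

Nullable nonterminals: {L, M}.
ε ∉ L(G), so no ε-production is kept.
Add the nullable-subset variants: A → M w A gives M w A | w A.

S ::= w v | v w | v L w | v; L ::= v w | v A | S w v | v v v; M ::= w w | L | w; A ::= v | w | M w A | w A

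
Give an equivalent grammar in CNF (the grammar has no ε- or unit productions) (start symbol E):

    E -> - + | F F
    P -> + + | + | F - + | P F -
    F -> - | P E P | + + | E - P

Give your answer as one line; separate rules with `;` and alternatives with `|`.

Introduce a nonterminal for each terminal appearing in a rule of length ≥ 2: X1 → -, X2 → +.
Binarize each right-hand side of length ≥ 3 by chaining fresh nonterminals (Y1, Y2, …): affected rules were P → F X1 X2; P → P F X1; F → P E P; F → E X1 P.

E -> X1 X2 | F F; P -> X2 X2 | + | F Y1 | P Y2; F -> - | P Y3 | X2 X2 | E Y4; X1 -> -; X2 -> +; Y1 -> X1 X2; Y2 -> F X1; Y3 -> E P; Y4 -> X1 P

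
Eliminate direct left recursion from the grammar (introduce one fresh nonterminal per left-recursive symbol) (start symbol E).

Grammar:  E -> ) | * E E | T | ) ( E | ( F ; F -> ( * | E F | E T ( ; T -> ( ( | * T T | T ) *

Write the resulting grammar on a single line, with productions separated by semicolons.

Left recursion appears on T.
For T: α = {) *}, β = {( (, * T T}. Rewrite as T → β T' and T' → α T' | ε.

E -> ) | * E E | T | ) ( E | ( F; F -> ( * | E F | E T (; T -> ( ( T' | * T T T'; T' -> ) * T' | ε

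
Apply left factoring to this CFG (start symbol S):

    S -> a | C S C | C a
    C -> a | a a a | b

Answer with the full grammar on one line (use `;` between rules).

S -> a | C S'; C -> b | a C'; S' -> S C | a; C' -> ε | a a

S has alternatives sharing prefix 'C': factor to S → C S' with S' → S C | a.
C has alternatives sharing prefix 'a': factor to C → a C' with C' → ε | a a.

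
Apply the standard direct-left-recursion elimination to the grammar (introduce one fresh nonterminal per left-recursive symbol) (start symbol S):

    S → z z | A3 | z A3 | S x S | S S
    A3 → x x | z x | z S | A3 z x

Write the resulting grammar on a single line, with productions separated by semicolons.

S → z z S' | A3 S' | z A3 S'; A3 → x x A3' | z x A3' | z S A3'; S' → x S S' | S S' | eps; A3' → z x A3' | eps

Left recursion appears on S, A3.
For S: α = {x S, S}, β = {z z, A3, z A3}. Rewrite as S → β S' and S' → α S' | ε.
For A3: α = {z x}, β = {x x, z x, z S}. Rewrite as A3 → β A3' and A3' → α A3' | ε.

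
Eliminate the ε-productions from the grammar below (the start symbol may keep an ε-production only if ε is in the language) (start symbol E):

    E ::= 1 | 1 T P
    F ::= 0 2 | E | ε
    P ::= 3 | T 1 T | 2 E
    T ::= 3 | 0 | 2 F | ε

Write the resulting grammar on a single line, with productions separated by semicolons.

Nullable set = {F, T}.
ε ∉ L(G), so no ε-production is kept.
Add the nullable-subset variants: E → 1 T P gives 1 T P | 1 P. P → T 1 T gives T 1 T | T 1 | 1 T | 1. T → 2 F gives 2 F | 2.

E ::= 1 | 1 T P | 1 P; F ::= 0 2 | E; P ::= 3 | T 1 T | T 1 | 1 T | 1 | 2 E; T ::= 3 | 0 | 2 F | 2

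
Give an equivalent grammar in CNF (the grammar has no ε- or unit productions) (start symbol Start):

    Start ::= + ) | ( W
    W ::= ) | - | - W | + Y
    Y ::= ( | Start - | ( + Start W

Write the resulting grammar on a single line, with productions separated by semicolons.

Start ::= X1 X2 | X3 W; W ::= ) | - | X4 W | X1 Y; Y ::= ( | Start X4 | X3 Y1; X1 ::= +; X2 ::= ); X3 ::= (; X4 ::= -; Y1 ::= X1 Y2; Y2 ::= Start W

Introduce a nonterminal for each terminal appearing in a rule of length ≥ 2: X1 → +, X2 → ), X3 → (, X4 → -.
Binarize each right-hand side of length ≥ 3 by chaining fresh nonterminals (Y1, Y2, …): affected rules were Y → X3 X1 Start W.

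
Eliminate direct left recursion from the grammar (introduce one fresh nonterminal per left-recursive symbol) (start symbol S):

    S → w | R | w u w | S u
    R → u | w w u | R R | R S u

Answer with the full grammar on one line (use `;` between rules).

Left recursion appears on S, R.
For S: α = {u}, β = {w, R, w u w}. Rewrite as S → β S' and S' → α S' | ε.
For R: α = {R, S u}, β = {u, w w u}. Rewrite as R → β R' and R' → α R' | ε.

S → w S' | R S' | w u w S'; R → u R' | w w u R'; S' → u S' | ε; R' → R R' | S u R' | ε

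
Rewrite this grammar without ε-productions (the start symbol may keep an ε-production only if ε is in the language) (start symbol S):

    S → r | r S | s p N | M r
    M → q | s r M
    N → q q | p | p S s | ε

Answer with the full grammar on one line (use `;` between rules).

Nullable set = {N}.
ε ∉ L(G), so no ε-production is kept.
For each production, add variants omitting each subset of nullable occurrences: S → s p N gives s p N | s p.

S → r | r S | s p N | s p | M r; M → q | s r M; N → q q | p | p S s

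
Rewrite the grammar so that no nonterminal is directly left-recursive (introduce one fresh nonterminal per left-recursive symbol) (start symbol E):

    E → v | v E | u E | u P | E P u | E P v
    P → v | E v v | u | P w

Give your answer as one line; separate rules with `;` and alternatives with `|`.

E → v E' | v E E' | u E E' | u P E'; P → v P' | E v v P' | u P'; E' → P u E' | P v E' | ε; P' → w P' | ε

Directly left-recursive nonterminals: E, P.
For E: α = {P u, P v}, β = {v, v E, u E, u P}. Rewrite as E → β E' and E' → α E' | ε.
For P: α = {w}, β = {v, E v v, u}. Rewrite as P → β P' and P' → α P' | ε.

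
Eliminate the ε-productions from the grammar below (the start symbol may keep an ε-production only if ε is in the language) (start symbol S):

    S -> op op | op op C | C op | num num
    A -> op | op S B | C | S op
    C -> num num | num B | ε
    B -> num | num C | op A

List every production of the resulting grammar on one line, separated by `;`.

S -> op op | op op C | C op | op | num num; A -> op | op S B | C | S op; C -> num num | num B; B -> num | num C | op A | op

The nullable symbols are {A, C}.
ε ∉ L(G), so no ε-production is kept.
For each production, add variants omitting each subset of nullable occurrences: S → C op gives C op | op. B → op A gives op A | op.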